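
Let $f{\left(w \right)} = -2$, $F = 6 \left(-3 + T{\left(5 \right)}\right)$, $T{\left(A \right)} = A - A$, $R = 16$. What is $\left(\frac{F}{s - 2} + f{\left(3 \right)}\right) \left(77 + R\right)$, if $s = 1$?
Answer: $1488$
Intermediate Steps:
$T{\left(A \right)} = 0$
$F = -18$ ($F = 6 \left(-3 + 0\right) = 6 \left(-3\right) = -18$)
$\left(\frac{F}{s - 2} + f{\left(3 \right)}\right) \left(77 + R\right) = \left(- \frac{18}{1 - 2} - 2\right) \left(77 + 16\right) = \left(- \frac{18}{-1} - 2\right) 93 = \left(\left(-18\right) \left(-1\right) - 2\right) 93 = \left(18 - 2\right) 93 = 16 \cdot 93 = 1488$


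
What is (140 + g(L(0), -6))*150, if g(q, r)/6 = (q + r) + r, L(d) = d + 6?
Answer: 15600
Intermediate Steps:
L(d) = 6 + d
g(q, r) = 6*q + 12*r (g(q, r) = 6*((q + r) + r) = 6*(q + 2*r) = 6*q + 12*r)
(140 + g(L(0), -6))*150 = (140 + (6*(6 + 0) + 12*(-6)))*150 = (140 + (6*6 - 72))*150 = (140 + (36 - 72))*150 = (140 - 36)*150 = 104*150 = 15600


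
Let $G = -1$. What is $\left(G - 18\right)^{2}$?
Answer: $361$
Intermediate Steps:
$\left(G - 18\right)^{2} = \left(-1 - 18\right)^{2} = \left(-19\right)^{2} = 361$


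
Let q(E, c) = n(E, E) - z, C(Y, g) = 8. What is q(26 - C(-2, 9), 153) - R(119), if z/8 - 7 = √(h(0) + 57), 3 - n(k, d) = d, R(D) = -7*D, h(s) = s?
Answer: 762 - 8*√57 ≈ 701.60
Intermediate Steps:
n(k, d) = 3 - d
z = 56 + 8*√57 (z = 56 + 8*√(0 + 57) = 56 + 8*√57 ≈ 116.40)
q(E, c) = -53 - E - 8*√57 (q(E, c) = (3 - E) - (56 + 8*√57) = (3 - E) + (-56 - 8*√57) = -53 - E - 8*√57)
q(26 - C(-2, 9), 153) - R(119) = (-53 - (26 - 1*8) - 8*√57) - (-7)*119 = (-53 - (26 - 8) - 8*√57) - 1*(-833) = (-53 - 1*18 - 8*√57) + 833 = (-53 - 18 - 8*√57) + 833 = (-71 - 8*√57) + 833 = 762 - 8*√57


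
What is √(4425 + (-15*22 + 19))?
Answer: 11*√34 ≈ 64.141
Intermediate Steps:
√(4425 + (-15*22 + 19)) = √(4425 + (-330 + 19)) = √(4425 - 311) = √4114 = 11*√34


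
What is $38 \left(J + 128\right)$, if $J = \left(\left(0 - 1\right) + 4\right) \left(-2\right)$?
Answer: $4636$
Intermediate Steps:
$J = -6$ ($J = \left(\left(0 - 1\right) + 4\right) \left(-2\right) = \left(-1 + 4\right) \left(-2\right) = 3 \left(-2\right) = -6$)
$38 \left(J + 128\right) = 38 \left(-6 + 128\right) = 38 \cdot 122 = 4636$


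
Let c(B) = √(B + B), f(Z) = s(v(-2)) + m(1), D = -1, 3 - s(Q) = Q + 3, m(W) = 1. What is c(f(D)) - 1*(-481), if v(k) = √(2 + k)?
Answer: 481 + √2 ≈ 482.41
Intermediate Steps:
s(Q) = -Q (s(Q) = 3 - (Q + 3) = 3 - (3 + Q) = 3 + (-3 - Q) = -Q)
f(Z) = 1 (f(Z) = -√(2 - 2) + 1 = -√0 + 1 = -1*0 + 1 = 0 + 1 = 1)
c(B) = √2*√B (c(B) = √(2*B) = √2*√B)
c(f(D)) - 1*(-481) = √2*√1 - 1*(-481) = √2*1 + 481 = √2 + 481 = 481 + √2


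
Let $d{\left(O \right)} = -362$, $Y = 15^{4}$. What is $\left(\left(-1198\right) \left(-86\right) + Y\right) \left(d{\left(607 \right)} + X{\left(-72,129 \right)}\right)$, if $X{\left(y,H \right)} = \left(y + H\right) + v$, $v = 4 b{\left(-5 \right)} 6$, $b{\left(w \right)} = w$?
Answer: $-65302525$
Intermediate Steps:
$v = -120$ ($v = 4 \left(-5\right) 6 = \left(-20\right) 6 = -120$)
$Y = 50625$
$X{\left(y,H \right)} = -120 + H + y$ ($X{\left(y,H \right)} = \left(y + H\right) - 120 = \left(H + y\right) - 120 = -120 + H + y$)
$\left(\left(-1198\right) \left(-86\right) + Y\right) \left(d{\left(607 \right)} + X{\left(-72,129 \right)}\right) = \left(\left(-1198\right) \left(-86\right) + 50625\right) \left(-362 - 63\right) = \left(103028 + 50625\right) \left(-362 - 63\right) = 153653 \left(-425\right) = -65302525$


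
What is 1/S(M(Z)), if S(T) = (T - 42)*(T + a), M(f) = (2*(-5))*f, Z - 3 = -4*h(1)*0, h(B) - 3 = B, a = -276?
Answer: 1/22032 ≈ 4.5389e-5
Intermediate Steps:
h(B) = 3 + B
Z = 3 (Z = 3 - 4*(3 + 1)*0 = 3 - 4*4*0 = 3 - 16*0 = 3 + 0 = 3)
M(f) = -10*f
S(T) = (-276 + T)*(-42 + T) (S(T) = (T - 42)*(T - 276) = (-42 + T)*(-276 + T) = (-276 + T)*(-42 + T))
1/S(M(Z)) = 1/(11592 + (-10*3)² - (-3180)*3) = 1/(11592 + (-30)² - 318*(-30)) = 1/(11592 + 900 + 9540) = 1/22032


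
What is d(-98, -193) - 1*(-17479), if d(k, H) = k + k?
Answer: 17283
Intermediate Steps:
d(k, H) = 2*k
d(-98, -193) - 1*(-17479) = 2*(-98) - 1*(-17479) = -196 + 17479 = 17283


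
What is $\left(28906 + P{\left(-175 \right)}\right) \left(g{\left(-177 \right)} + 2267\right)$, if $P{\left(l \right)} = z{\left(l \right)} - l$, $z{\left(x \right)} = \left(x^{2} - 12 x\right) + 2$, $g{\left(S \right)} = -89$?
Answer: $134617824$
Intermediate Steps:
$z{\left(x \right)} = 2 + x^{2} - 12 x$
$P{\left(l \right)} = 2 + l^{2} - 13 l$ ($P{\left(l \right)} = \left(2 + l^{2} - 12 l\right) - l = 2 + l^{2} - 13 l$)
$\left(28906 + P{\left(-175 \right)}\right) \left(g{\left(-177 \right)} + 2267\right) = \left(28906 + \left(2 + \left(-175\right)^{2} - -2275\right)\right) \left(-89 + 2267\right) = \left(28906 + \left(2 + 30625 + 2275\right)\right) 2178 = \left(28906 + 32902\right) 2178 = 61808 \cdot 2178 = 134617824$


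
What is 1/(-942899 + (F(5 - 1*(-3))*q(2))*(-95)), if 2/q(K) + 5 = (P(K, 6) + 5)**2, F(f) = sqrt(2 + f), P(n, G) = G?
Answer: -1585956118/1495396437660957 + 2755*sqrt(10)/1495396437660957 ≈ -1.0606e-6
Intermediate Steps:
q(K) = 1/58 (q(K) = 2/(-5 + (6 + 5)**2) = 2/(-5 + 11**2) = 2/(-5 + 121) = 2/116 = 2*(1/116) = 1/58)
1/(-942899 + (F(5 - 1*(-3))*q(2))*(-95)) = 1/(-942899 + (sqrt(2 + (5 - 1*(-3)))*(1/58))*(-95)) = 1/(-942899 + (sqrt(2 + (5 + 3))*(1/58))*(-95)) = 1/(-942899 + (sqrt(2 + 8)*(1/58))*(-95)) = 1/(-942899 + (sqrt(10)*(1/58))*(-95)) = 1/(-942899 + (sqrt(10)/58)*(-95)) = 1/(-942899 - 95*sqrt(10)/58)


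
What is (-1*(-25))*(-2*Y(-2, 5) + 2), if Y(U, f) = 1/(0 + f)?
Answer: 40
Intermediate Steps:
Y(U, f) = 1/f
(-1*(-25))*(-2*Y(-2, 5) + 2) = (-1*(-25))*(-2/5 + 2) = 25*(-2*⅕ + 2) = 25*(-⅖ + 2) = 25*(8/5) = 40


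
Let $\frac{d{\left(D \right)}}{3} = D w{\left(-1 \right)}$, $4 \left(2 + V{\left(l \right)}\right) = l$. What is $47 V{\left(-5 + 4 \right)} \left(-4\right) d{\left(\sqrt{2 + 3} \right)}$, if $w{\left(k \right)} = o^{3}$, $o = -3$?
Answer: $- 34263 \sqrt{5} \approx -76614.0$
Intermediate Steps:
$V{\left(l \right)} = -2 + \frac{l}{4}$
$w{\left(k \right)} = -27$ ($w{\left(k \right)} = \left(-3\right)^{3} = -27$)
$d{\left(D \right)} = - 81 D$ ($d{\left(D \right)} = 3 D \left(-27\right) = 3 \left(- 27 D\right) = - 81 D$)
$47 V{\left(-5 + 4 \right)} \left(-4\right) d{\left(\sqrt{2 + 3} \right)} = 47 \left(-2 + \frac{-5 + 4}{4}\right) \left(-4\right) \left(- 81 \sqrt{2 + 3}\right) = 47 \left(-2 + \frac{1}{4} \left(-1\right)\right) \left(-4\right) \left(- 81 \sqrt{5}\right) = 47 \left(-2 - \frac{1}{4}\right) \left(-4\right) \left(- 81 \sqrt{5}\right) = 47 \left(\left(- \frac{9}{4}\right) \left(-4\right)\right) \left(- 81 \sqrt{5}\right) = 47 \cdot 9 \left(- 81 \sqrt{5}\right) = 423 \left(- 81 \sqrt{5}\right) = - 34263 \sqrt{5}$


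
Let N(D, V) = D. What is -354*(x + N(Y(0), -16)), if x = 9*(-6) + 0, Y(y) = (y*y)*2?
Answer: 19116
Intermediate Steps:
Y(y) = 2*y² (Y(y) = y²*2 = 2*y²)
x = -54 (x = -54 + 0 = -54)
-354*(x + N(Y(0), -16)) = -354*(-54 + 2*0²) = -354*(-54 + 2*0) = -354*(-54 + 0) = -354*(-54) = 19116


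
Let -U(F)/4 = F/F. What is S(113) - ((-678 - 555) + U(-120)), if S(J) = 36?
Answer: 1273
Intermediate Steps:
U(F) = -4 (U(F) = -4*F/F = -4*1 = -4)
S(113) - ((-678 - 555) + U(-120)) = 36 - ((-678 - 555) - 4) = 36 - (-1233 - 4) = 36 - 1*(-1237) = 36 + 1237 = 1273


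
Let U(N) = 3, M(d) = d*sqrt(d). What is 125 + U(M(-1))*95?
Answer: 410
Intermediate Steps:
M(d) = d**(3/2)
125 + U(M(-1))*95 = 125 + 3*95 = 125 + 285 = 410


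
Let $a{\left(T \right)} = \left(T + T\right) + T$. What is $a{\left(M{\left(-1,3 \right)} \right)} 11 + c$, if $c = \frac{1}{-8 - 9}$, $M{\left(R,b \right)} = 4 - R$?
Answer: $\frac{2804}{17} \approx 164.94$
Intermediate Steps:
$a{\left(T \right)} = 3 T$ ($a{\left(T \right)} = 2 T + T = 3 T$)
$c = - \frac{1}{17}$ ($c = \frac{1}{-17} = - \frac{1}{17} \approx -0.058824$)
$a{\left(M{\left(-1,3 \right)} \right)} 11 + c = 3 \left(4 - -1\right) 11 - \frac{1}{17} = 3 \left(4 + 1\right) 11 - \frac{1}{17} = 3 \cdot 5 \cdot 11 - \frac{1}{17} = 15 \cdot 11 - \frac{1}{17} = 165 - \frac{1}{17} = \frac{2804}{17}$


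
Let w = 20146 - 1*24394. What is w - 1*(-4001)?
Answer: -247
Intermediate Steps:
w = -4248 (w = 20146 - 24394 = -4248)
w - 1*(-4001) = -4248 - 1*(-4001) = -4248 + 4001 = -247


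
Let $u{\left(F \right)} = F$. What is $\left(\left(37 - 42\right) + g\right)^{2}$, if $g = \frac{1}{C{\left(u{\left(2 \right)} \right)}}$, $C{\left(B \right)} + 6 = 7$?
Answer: $16$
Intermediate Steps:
$C{\left(B \right)} = 1$ ($C{\left(B \right)} = -6 + 7 = 1$)
$g = 1$ ($g = 1^{-1} = 1$)
$\left(\left(37 - 42\right) + g\right)^{2} = \left(\left(37 - 42\right) + 1\right)^{2} = \left(-5 + 1\right)^{2} = \left(-4\right)^{2} = 16$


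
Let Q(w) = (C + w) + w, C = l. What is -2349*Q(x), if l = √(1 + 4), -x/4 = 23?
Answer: 432216 - 2349*√5 ≈ 4.2696e+5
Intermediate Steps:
x = -92 (x = -4*23 = -92)
l = √5 ≈ 2.2361
C = √5 ≈ 2.2361
Q(w) = √5 + 2*w (Q(w) = (√5 + w) + w = (w + √5) + w = √5 + 2*w)
-2349*Q(x) = -2349*(√5 + 2*(-92)) = -2349*(√5 - 184) = -2349*(-184 + √5) = 432216 - 2349*√5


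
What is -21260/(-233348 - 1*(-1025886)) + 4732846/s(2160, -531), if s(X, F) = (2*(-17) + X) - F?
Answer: 1875451907664/1052886733 ≈ 1781.2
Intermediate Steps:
s(X, F) = -34 + X - F (s(X, F) = (-34 + X) - F = -34 + X - F)
-21260/(-233348 - 1*(-1025886)) + 4732846/s(2160, -531) = -21260/(-233348 - 1*(-1025886)) + 4732846/(-34 + 2160 - 1*(-531)) = -21260/(-233348 + 1025886) + 4732846/(-34 + 2160 + 531) = -21260/792538 + 4732846/2657 = -21260*1/792538 + 4732846*(1/2657) = -10630/396269 + 4732846/2657 = 1875451907664/1052886733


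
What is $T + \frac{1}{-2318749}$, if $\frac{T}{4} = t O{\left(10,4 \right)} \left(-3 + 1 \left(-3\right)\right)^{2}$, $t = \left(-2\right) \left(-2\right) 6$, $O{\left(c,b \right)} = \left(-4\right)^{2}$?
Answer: $\frac{128217544703}{2318749} \approx 55296.0$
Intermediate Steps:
$O{\left(c,b \right)} = 16$
$t = 24$ ($t = 4 \cdot 6 = 24$)
$T = 55296$ ($T = 4 \cdot 24 \cdot 16 \left(-3 + 1 \left(-3\right)\right)^{2} = 4 \cdot 384 \left(-3 - 3\right)^{2} = 4 \cdot 384 \left(-6\right)^{2} = 4 \cdot 384 \cdot 36 = 4 \cdot 13824 = 55296$)
$T + \frac{1}{-2318749} = 55296 + \frac{1}{-2318749} = 55296 - \frac{1}{2318749} = \frac{128217544703}{2318749}$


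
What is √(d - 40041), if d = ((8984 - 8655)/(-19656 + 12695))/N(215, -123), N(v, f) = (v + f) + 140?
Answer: I*√26107432472983418/807476 ≈ 200.1*I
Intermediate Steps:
N(v, f) = 140 + f + v (N(v, f) = (f + v) + 140 = 140 + f + v)
d = -329/1614952 (d = ((8984 - 8655)/(-19656 + 12695))/(140 - 123 + 215) = (329/(-6961))/232 = (329*(-1/6961))*(1/232) = -329/6961*1/232 = -329/1614952 ≈ -0.00020372)
√(d - 40041) = √(-329/1614952 - 40041) = √(-64664293361/1614952) = I*√26107432472983418/807476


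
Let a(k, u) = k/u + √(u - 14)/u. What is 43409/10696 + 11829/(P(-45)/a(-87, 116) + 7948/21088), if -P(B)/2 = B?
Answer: -1017821203959666480047/10732960194131994056 + 1144137127841280*√102/1003455515532161 ≈ -83.316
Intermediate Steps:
P(B) = -2*B
a(k, u) = k/u + √(-14 + u)/u
43409/10696 + 11829/(P(-45)/a(-87, 116) + 7948/21088) = 43409/10696 + 11829/((-2*(-45))/(((-87 + √(-14 + 116))/116)) + 7948/21088) = 43409*(1/10696) + 11829/(90/(((-87 + √102)/116)) + 7948*(1/21088)) = 43409/10696 + 11829/(90/(-¾ + √102/116) + 1987/5272) = 43409/10696 + 11829/(1987/5272 + 90/(-¾ + √102/116))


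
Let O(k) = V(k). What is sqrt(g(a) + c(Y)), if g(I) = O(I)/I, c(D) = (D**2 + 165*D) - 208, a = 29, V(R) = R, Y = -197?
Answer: sqrt(6097) ≈ 78.083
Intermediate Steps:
O(k) = k
c(D) = -208 + D**2 + 165*D
g(I) = 1 (g(I) = I/I = 1)
sqrt(g(a) + c(Y)) = sqrt(1 + (-208 + (-197)**2 + 165*(-197))) = sqrt(1 + (-208 + 38809 - 32505)) = sqrt(1 + 6096) = sqrt(6097)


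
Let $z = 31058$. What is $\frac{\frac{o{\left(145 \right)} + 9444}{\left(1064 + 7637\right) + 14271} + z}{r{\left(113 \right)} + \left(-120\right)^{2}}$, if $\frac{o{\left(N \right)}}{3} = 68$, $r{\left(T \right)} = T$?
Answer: $\frac{178368506}{83348159} \approx 2.14$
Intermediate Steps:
$o{\left(N \right)} = 204$ ($o{\left(N \right)} = 3 \cdot 68 = 204$)
$\frac{\frac{o{\left(145 \right)} + 9444}{\left(1064 + 7637\right) + 14271} + z}{r{\left(113 \right)} + \left(-120\right)^{2}} = \frac{\frac{204 + 9444}{\left(1064 + 7637\right) + 14271} + 31058}{113 + \left(-120\right)^{2}} = \frac{\frac{9648}{8701 + 14271} + 31058}{113 + 14400} = \frac{\frac{9648}{22972} + 31058}{14513} = \left(9648 \cdot \frac{1}{22972} + 31058\right) \frac{1}{14513} = \left(\frac{2412}{5743} + 31058\right) \frac{1}{14513} = \frac{178368506}{5743} \cdot \frac{1}{14513} = \frac{178368506}{83348159}$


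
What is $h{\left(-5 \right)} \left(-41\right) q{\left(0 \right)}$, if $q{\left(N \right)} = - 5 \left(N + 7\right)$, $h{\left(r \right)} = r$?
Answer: $-7175$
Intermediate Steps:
$q{\left(N \right)} = -35 - 5 N$ ($q{\left(N \right)} = - 5 \left(7 + N\right) = -35 - 5 N$)
$h{\left(-5 \right)} \left(-41\right) q{\left(0 \right)} = \left(-5\right) \left(-41\right) \left(-35 - 0\right) = 205 \left(-35 + 0\right) = 205 \left(-35\right) = -7175$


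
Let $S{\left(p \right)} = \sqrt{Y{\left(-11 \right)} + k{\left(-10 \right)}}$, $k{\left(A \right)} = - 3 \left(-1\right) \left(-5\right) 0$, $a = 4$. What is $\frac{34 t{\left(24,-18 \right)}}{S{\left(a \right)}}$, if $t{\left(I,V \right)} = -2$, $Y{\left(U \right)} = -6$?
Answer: $\frac{34 i \sqrt{6}}{3} \approx 27.761 i$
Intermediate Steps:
$k{\left(A \right)} = 0$ ($k{\left(A \right)} = - 3 \cdot 5 \cdot 0 = \left(-3\right) 0 = 0$)
$S{\left(p \right)} = i \sqrt{6}$ ($S{\left(p \right)} = \sqrt{-6 + 0} = \sqrt{-6} = i \sqrt{6}$)
$\frac{34 t{\left(24,-18 \right)}}{S{\left(a \right)}} = \frac{34 \left(-2\right)}{i \sqrt{6}} = - 68 \left(- \frac{i \sqrt{6}}{6}\right) = \frac{34 i \sqrt{6}}{3}$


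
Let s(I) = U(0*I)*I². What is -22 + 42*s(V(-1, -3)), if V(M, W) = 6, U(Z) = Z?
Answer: -22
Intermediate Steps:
s(I) = 0 (s(I) = (0*I)*I² = 0*I² = 0)
-22 + 42*s(V(-1, -3)) = -22 + 42*0 = -22 + 0 = -22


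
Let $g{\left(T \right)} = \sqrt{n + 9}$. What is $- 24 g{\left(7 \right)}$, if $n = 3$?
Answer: $- 48 \sqrt{3} \approx -83.138$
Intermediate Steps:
$g{\left(T \right)} = 2 \sqrt{3}$ ($g{\left(T \right)} = \sqrt{3 + 9} = \sqrt{12} = 2 \sqrt{3}$)
$- 24 g{\left(7 \right)} = - 24 \cdot 2 \sqrt{3} = - 48 \sqrt{3}$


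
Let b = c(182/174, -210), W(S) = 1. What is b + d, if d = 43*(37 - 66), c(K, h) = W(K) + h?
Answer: -1456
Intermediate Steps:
c(K, h) = 1 + h
b = -209 (b = 1 - 210 = -209)
d = -1247 (d = 43*(-29) = -1247)
b + d = -209 - 1247 = -1456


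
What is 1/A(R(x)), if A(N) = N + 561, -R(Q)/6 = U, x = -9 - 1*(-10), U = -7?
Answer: 1/603 ≈ 0.0016584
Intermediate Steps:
x = 1 (x = -9 + 10 = 1)
R(Q) = 42 (R(Q) = -6*(-7) = 42)
A(N) = 561 + N
1/A(R(x)) = 1/(561 + 42) = 1/603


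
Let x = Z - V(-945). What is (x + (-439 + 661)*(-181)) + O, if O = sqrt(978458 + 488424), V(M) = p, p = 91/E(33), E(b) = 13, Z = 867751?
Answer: 827562 + sqrt(1466882) ≈ 8.2877e+5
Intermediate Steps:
p = 7 (p = 91/13 = 91*(1/13) = 7)
V(M) = 7
O = sqrt(1466882) ≈ 1211.1
x = 867744 (x = 867751 - 1*7 = 867751 - 7 = 867744)
(x + (-439 + 661)*(-181)) + O = (867744 + (-439 + 661)*(-181)) + sqrt(1466882) = (867744 + 222*(-181)) + sqrt(1466882) = (867744 - 40182) + sqrt(1466882) = 827562 + sqrt(1466882)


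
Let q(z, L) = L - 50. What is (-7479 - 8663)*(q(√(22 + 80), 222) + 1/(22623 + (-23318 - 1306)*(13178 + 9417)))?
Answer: -1544681975038426/556356657 ≈ -2.7764e+6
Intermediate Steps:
q(z, L) = -50 + L
(-7479 - 8663)*(q(√(22 + 80), 222) + 1/(22623 + (-23318 - 1306)*(13178 + 9417))) = (-7479 - 8663)*((-50 + 222) + 1/(22623 + (-23318 - 1306)*(13178 + 9417))) = -16142*(172 + 1/(22623 - 24624*22595)) = -16142*(172 + 1/(22623 - 556379280)) = -16142*(172 + 1/(-556356657)) = -16142*(172 - 1/556356657) = -16142*95693345003/556356657 = -1544681975038426/556356657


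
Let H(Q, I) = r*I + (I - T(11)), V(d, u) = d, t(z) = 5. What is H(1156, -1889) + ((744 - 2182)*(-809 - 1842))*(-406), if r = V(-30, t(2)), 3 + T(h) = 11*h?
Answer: -1547673365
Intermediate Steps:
T(h) = -3 + 11*h
r = -30
H(Q, I) = -118 - 29*I (H(Q, I) = -30*I + (I - (-3 + 11*11)) = -30*I + (I - (-3 + 121)) = -30*I + (I - 1*118) = -30*I + (I - 118) = -30*I + (-118 + I) = -118 - 29*I)
H(1156, -1889) + ((744 - 2182)*(-809 - 1842))*(-406) = (-118 - 29*(-1889)) + ((744 - 2182)*(-809 - 1842))*(-406) = (-118 + 54781) - 1438*(-2651)*(-406) = 54663 + 3812138*(-406) = 54663 - 1547728028 = -1547673365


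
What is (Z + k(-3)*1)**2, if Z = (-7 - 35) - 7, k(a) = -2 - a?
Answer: 2304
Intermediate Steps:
Z = -49 (Z = -42 - 7 = -49)
(Z + k(-3)*1)**2 = (-49 + (-2 - 1*(-3))*1)**2 = (-49 + (-2 + 3)*1)**2 = (-49 + 1*1)**2 = (-49 + 1)**2 = (-48)**2 = 2304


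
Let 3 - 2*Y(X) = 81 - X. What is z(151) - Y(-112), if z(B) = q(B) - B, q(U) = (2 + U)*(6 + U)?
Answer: 23965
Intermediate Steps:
Y(X) = -39 + X/2 (Y(X) = 3/2 - (81 - X)/2 = 3/2 + (-81/2 + X/2) = -39 + X/2)
z(B) = 12 + B² + 7*B (z(B) = (12 + B² + 8*B) - B = 12 + B² + 7*B)
z(151) - Y(-112) = (12 + 151² + 7*151) - (-39 + (½)*(-112)) = (12 + 22801 + 1057) - (-39 - 56) = 23870 - 1*(-95) = 23870 + 95 = 23965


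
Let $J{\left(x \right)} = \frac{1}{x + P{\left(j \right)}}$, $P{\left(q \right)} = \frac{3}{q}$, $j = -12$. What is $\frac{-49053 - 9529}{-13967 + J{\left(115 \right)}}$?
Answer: $\frac{26889138}{6410849} \approx 4.1943$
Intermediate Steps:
$J{\left(x \right)} = \frac{1}{- \frac{1}{4} + x}$ ($J{\left(x \right)} = \frac{1}{x + \frac{3}{-12}} = \frac{1}{x + 3 \left(- \frac{1}{12}\right)} = \frac{1}{x - \frac{1}{4}} = \frac{1}{- \frac{1}{4} + x}$)
$\frac{-49053 - 9529}{-13967 + J{\left(115 \right)}} = \frac{-49053 - 9529}{-13967 + \frac{4}{-1 + 4 \cdot 115}} = - \frac{58582}{-13967 + \frac{4}{-1 + 460}} = - \frac{58582}{-13967 + \frac{4}{459}} = - \frac{58582}{- \frac{6410849}{459}} = \left(-58582\right) \left(- \frac{459}{6410849}\right) = \frac{26889138}{6410849}$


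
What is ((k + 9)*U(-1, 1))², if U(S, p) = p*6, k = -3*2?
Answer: 324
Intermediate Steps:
k = -6
U(S, p) = 6*p
((k + 9)*U(-1, 1))² = ((-6 + 9)*(6*1))² = (3*6)² = 18² = 324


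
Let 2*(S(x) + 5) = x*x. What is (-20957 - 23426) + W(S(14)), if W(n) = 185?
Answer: -44198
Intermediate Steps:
S(x) = -5 + x²/2 (S(x) = -5 + (x*x)/2 = -5 + x²/2)
(-20957 - 23426) + W(S(14)) = (-20957 - 23426) + 185 = -44383 + 185 = -44198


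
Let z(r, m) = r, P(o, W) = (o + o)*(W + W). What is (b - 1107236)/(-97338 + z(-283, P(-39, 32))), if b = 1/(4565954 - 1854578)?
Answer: 3002133116735/264687236496 ≈ 11.342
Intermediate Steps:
P(o, W) = 4*W*o (P(o, W) = (2*o)*(2*W) = 4*W*o)
b = 1/2711376 ≈ 3.6882e-7
(b - 1107236)/(-97338 + z(-283, P(-39, 32))) = (1/2711376 - 1107236)/(-97338 - 283) = -3002133116735/2711376/(-97621) = -3002133116735/2711376*(-1/97621) = 3002133116735/264687236496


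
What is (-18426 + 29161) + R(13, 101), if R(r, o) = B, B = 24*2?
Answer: 10783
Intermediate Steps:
B = 48
R(r, o) = 48
(-18426 + 29161) + R(13, 101) = (-18426 + 29161) + 48 = 10735 + 48 = 10783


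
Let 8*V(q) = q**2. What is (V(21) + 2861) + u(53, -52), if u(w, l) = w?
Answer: 23753/8 ≈ 2969.1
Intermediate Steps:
V(q) = q**2/8
(V(21) + 2861) + u(53, -52) = ((1/8)*21**2 + 2861) + 53 = ((1/8)*441 + 2861) + 53 = (441/8 + 2861) + 53 = 23329/8 + 53 = 23753/8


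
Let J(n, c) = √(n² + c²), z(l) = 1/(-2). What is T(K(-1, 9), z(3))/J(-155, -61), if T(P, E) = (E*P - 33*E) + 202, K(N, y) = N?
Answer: 219*√27746/27746 ≈ 1.3148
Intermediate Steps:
z(l) = -½
J(n, c) = √(c² + n²)
T(P, E) = 202 - 33*E + E*P (T(P, E) = (-33*E + E*P) + 202 = 202 - 33*E + E*P)
T(K(-1, 9), z(3))/J(-155, -61) = (202 - 33*(-½) - ½*(-1))/(√((-61)² + (-155)²)) = (202 + 33/2 + ½)/(√(3721 + 24025)) = 219/(√27746) = 219*(√27746/27746) = 219*√27746/27746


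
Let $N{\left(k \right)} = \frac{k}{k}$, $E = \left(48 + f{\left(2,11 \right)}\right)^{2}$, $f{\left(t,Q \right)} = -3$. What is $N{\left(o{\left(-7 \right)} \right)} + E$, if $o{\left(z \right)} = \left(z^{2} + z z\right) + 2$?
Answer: $2026$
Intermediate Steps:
$o{\left(z \right)} = 2 + 2 z^{2}$ ($o{\left(z \right)} = \left(z^{2} + z^{2}\right) + 2 = 2 z^{2} + 2 = 2 + 2 z^{2}$)
$E = 2025$ ($E = \left(48 - 3\right)^{2} = 45^{2} = 2025$)
$N{\left(k \right)} = 1$
$N{\left(o{\left(-7 \right)} \right)} + E = 1 + 2025 = 2026$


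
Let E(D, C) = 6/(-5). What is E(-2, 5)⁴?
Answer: 1296/625 ≈ 2.0736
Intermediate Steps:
E(D, C) = -6/5 (E(D, C) = 6*(-⅕) = -6/5)
E(-2, 5)⁴ = (-6/5)⁴ = 1296/625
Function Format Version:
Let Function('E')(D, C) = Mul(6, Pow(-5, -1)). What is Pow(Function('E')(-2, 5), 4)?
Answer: Rational(1296, 625) ≈ 2.0736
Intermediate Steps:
Function('E')(D, C) = Rational(-6, 5) (Function('E')(D, C) = Mul(6, Rational(-1, 5)) = Rational(-6, 5))
Pow(Function('E')(-2, 5), 4) = Pow(Rational(-6, 5), 4) = Rational(1296, 625)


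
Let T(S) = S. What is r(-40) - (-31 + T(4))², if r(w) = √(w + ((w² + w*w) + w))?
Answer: -729 + 4*√195 ≈ -673.14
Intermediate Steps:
r(w) = √(2*w + 2*w²) (r(w) = √(w + ((w² + w²) + w)) = √(w + (2*w² + w)) = √(w + (w + 2*w²)) = √(2*w + 2*w²))
r(-40) - (-31 + T(4))² = √2*√(-40*(1 - 40)) - (-31 + 4)² = √2*√(-40*(-39)) - 1*(-27)² = √2*√1560 - 1*729 = √2*(2*√390) - 729 = 4*√195 - 729 = -729 + 4*√195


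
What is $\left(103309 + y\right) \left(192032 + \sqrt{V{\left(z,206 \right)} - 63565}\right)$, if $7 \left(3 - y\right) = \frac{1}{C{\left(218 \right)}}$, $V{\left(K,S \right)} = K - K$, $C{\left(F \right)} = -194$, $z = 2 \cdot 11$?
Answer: $\frac{13470823675152}{679} + \frac{140297697 i \sqrt{63565}}{1358} \approx 1.9839 \cdot 10^{10} + 2.6047 \cdot 10^{7} i$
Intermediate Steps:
$z = 22$
$V{\left(K,S \right)} = 0$
$y = \frac{4075}{1358}$ ($y = 3 - \frac{1}{7 \left(-194\right)} = 3 - - \frac{1}{1358} = 3 + \frac{1}{1358} = \frac{4075}{1358} \approx 3.0007$)
$\left(103309 + y\right) \left(192032 + \sqrt{V{\left(z,206 \right)} - 63565}\right) = \left(103309 + \frac{4075}{1358}\right) \left(192032 + \sqrt{0 - 63565}\right) = \frac{140297697 \left(192032 + \sqrt{-63565}\right)}{1358} = \frac{140297697 \left(192032 + i \sqrt{63565}\right)}{1358} = \frac{13470823675152}{679} + \frac{140297697 i \sqrt{63565}}{1358}$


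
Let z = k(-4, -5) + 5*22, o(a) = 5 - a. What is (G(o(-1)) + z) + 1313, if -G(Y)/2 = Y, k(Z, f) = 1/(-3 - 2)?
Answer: 7054/5 ≈ 1410.8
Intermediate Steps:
k(Z, f) = -1/5 (k(Z, f) = 1/(-5) = -1/5)
G(Y) = -2*Y
z = 549/5 (z = -1/5 + 5*22 = -1/5 + 110 = 549/5 ≈ 109.80)
(G(o(-1)) + z) + 1313 = (-2*(5 - 1*(-1)) + 549/5) + 1313 = (-2*(5 + 1) + 549/5) + 1313 = (-2*6 + 549/5) + 1313 = (-12 + 549/5) + 1313 = 489/5 + 1313 = 7054/5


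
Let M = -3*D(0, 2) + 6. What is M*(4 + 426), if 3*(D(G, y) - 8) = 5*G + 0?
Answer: -7740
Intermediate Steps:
D(G, y) = 8 + 5*G/3 (D(G, y) = 8 + (5*G + 0)/3 = 8 + (5*G)/3 = 8 + 5*G/3)
M = -18 (M = -3*(8 + (5/3)*0) + 6 = -3*(8 + 0) + 6 = -3*8 + 6 = -24 + 6 = -18)
M*(4 + 426) = -18*(4 + 426) = -18*430 = -7740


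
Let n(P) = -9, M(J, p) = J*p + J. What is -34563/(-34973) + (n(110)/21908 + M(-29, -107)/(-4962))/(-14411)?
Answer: 660343781797829/668147958651084 ≈ 0.98832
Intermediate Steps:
M(J, p) = J + J*p
-34563/(-34973) + (n(110)/21908 + M(-29, -107)/(-4962))/(-14411) = -34563/(-34973) + (-9/21908 - 29*(1 - 107)/(-4962))/(-14411) = -34563*(-1/34973) + (-9*1/21908 - 29*(-106)*(-1/4962))*(-1/14411) = 843/853 + (-9/21908 + 3074*(-1/4962))*(-1/14411) = 843/853 + (-9/21908 - 1537/2481)*(-1/14411) = 843/853 - 33694925/54353748*(-1/14411) = 843/853 + 33694925/783291862428 = 660343781797829/668147958651084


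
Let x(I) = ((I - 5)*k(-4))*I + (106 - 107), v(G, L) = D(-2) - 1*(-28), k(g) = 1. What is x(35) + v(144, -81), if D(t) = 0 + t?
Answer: 1075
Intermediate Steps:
D(t) = t
v(G, L) = 26 (v(G, L) = -2 - 1*(-28) = -2 + 28 = 26)
x(I) = -1 + I*(-5 + I) (x(I) = ((I - 5)*1)*I + (106 - 107) = ((-5 + I)*1)*I - 1 = (-5 + I)*I - 1 = I*(-5 + I) - 1 = -1 + I*(-5 + I))
x(35) + v(144, -81) = (-1 + 35² - 5*35) + 26 = (-1 + 1225 - 175) + 26 = 1049 + 26 = 1075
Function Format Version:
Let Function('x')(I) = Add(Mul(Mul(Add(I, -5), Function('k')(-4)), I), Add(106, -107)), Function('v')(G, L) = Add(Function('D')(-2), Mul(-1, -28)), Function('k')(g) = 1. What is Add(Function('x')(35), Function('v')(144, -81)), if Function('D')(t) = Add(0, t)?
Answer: 1075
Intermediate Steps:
Function('D')(t) = t
Function('v')(G, L) = 26 (Function('v')(G, L) = Add(-2, Mul(-1, -28)) = Add(-2, 28) = 26)
Function('x')(I) = Add(-1, Mul(I, Add(-5, I))) (Function('x')(I) = Add(Mul(Mul(Add(I, -5), 1), I), Add(106, -107)) = Add(Mul(Mul(Add(-5, I), 1), I), -1) = Add(Mul(Add(-5, I), I), -1) = Add(Mul(I, Add(-5, I)), -1) = Add(-1, Mul(I, Add(-5, I))))
Add(Function('x')(35), Function('v')(144, -81)) = Add(Add(-1, Pow(35, 2), Mul(-5, 35)), 26) = Add(Add(-1, 1225, -175), 26) = Add(1049, 26) = 1075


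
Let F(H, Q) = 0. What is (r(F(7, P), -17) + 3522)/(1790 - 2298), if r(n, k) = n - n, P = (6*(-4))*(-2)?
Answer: -1761/254 ≈ -6.9331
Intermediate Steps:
P = 48 (P = -24*(-2) = 48)
r(n, k) = 0
(r(F(7, P), -17) + 3522)/(1790 - 2298) = (0 + 3522)/(1790 - 2298) = 3522/(-508) = 3522*(-1/508) = -1761/254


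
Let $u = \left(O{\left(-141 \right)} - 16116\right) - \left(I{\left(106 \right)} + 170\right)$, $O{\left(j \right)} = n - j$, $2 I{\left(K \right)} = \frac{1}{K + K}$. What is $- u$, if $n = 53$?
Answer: $\frac{6823009}{424} \approx 16092.0$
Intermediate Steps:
$I{\left(K \right)} = \frac{1}{4 K}$ ($I{\left(K \right)} = \frac{1}{2 \left(K + K\right)} = \frac{1}{2 \cdot 2 K} = \frac{\frac{1}{2} \frac{1}{K}}{2} = \frac{1}{4 K}$)
$O{\left(j \right)} = 53 - j$
$u = - \frac{6823009}{424}$ ($u = \left(\left(53 - -141\right) - 16116\right) - \left(\frac{1}{4 \cdot 106} + 170\right) = \left(\left(53 + 141\right) - 16116\right) - \left(\frac{1}{4} \cdot \frac{1}{106} + 170\right) = \left(194 - 16116\right) - \left(\frac{1}{424} + 170\right) = -15922 - \frac{72081}{424} = - \frac{6823009}{424} \approx -16092.0$)
$- u = \left(-1\right) \left(- \frac{6823009}{424}\right) = \frac{6823009}{424}$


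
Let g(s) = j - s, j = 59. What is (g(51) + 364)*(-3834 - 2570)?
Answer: -2382288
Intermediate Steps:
g(s) = 59 - s
(g(51) + 364)*(-3834 - 2570) = ((59 - 1*51) + 364)*(-3834 - 2570) = ((59 - 51) + 364)*(-6404) = (8 + 364)*(-6404) = 372*(-6404) = -2382288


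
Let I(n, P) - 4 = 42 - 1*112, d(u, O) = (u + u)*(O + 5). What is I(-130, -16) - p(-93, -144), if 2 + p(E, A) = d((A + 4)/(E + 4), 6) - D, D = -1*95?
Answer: -17231/89 ≈ -193.61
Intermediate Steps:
d(u, O) = 2*u*(5 + O) (d(u, O) = (2*u)*(5 + O) = 2*u*(5 + O))
D = -95
I(n, P) = -66 (I(n, P) = 4 + (42 - 1*112) = 4 + (42 - 112) = 4 - 70 = -66)
p(E, A) = 93 + 22*(4 + A)/(4 + E) (p(E, A) = -2 + (2*((A + 4)/(E + 4))*(5 + 6) - 1*(-95)) = -2 + (2*((4 + A)/(4 + E))*11 + 95) = -2 + (22*(4 + A)/(4 + E) + 95) = -2 + (95 + 22*(4 + A)/(4 + E)) = 93 + 22*(4 + A)/(4 + E))
I(-130, -16) - p(-93, -144) = -66 - (460 + 22*(-144) + 93*(-93))/(4 - 93) = -66 - (460 - 3168 - 8649)/(-89) = -66 - (-1)*(-11357)/89 = -66 - 1*11357/89 = -66 - 11357/89 = -17231/89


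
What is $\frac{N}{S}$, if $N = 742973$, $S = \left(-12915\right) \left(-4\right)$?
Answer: $\frac{106139}{7380} \approx 14.382$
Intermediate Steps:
$S = 51660$
$\frac{N}{S} = \frac{742973}{51660} = 742973 \cdot \frac{1}{51660} = \frac{106139}{7380}$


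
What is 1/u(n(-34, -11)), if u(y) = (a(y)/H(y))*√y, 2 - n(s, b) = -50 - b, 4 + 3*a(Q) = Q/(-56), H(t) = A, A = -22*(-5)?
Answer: -3696*√41/2173 ≈ -10.891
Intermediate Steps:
A = 110
H(t) = 110
a(Q) = -4/3 - Q/168 (a(Q) = -4/3 + (Q/(-56))/3 = -4/3 + (Q*(-1/56))/3 = -4/3 + (-Q/56)/3 = -4/3 - Q/168)
n(s, b) = 52 + b (n(s, b) = 2 - (-50 - b) = 2 + (50 + b) = 52 + b)
u(y) = √y*(-2/165 - y/18480) (u(y) = ((-4/3 - y/168)/110)*√y = ((-4/3 - y/168)*(1/110))*√y = (-2/165 - y/18480)*√y = √y*(-2/165 - y/18480))
1/u(n(-34, -11)) = 1/(√(52 - 11)*(-224 - (52 - 11))/18480) = 1/(√41*(-224 - 1*41)/18480) = 1/(√41*(-224 - 41)/18480) = 1/((1/18480)*√41*(-265)) = 1/(-53*√41/3696) = -3696*√41/2173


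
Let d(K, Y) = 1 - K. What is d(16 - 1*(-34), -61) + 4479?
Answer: 4430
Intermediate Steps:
d(16 - 1*(-34), -61) + 4479 = (1 - (16 - 1*(-34))) + 4479 = (1 - (16 + 34)) + 4479 = (1 - 1*50) + 4479 = (1 - 50) + 4479 = -49 + 4479 = 4430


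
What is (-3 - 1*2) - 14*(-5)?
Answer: 65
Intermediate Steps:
(-3 - 1*2) - 14*(-5) = (-3 - 2) + 70 = -5 + 70 = 65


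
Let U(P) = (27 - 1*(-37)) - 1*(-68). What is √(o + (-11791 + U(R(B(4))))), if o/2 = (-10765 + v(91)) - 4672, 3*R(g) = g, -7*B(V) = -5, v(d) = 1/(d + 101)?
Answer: I*√24499002/24 ≈ 206.24*I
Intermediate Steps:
v(d) = 1/(101 + d)
B(V) = 5/7 (B(V) = -⅐*(-5) = 5/7)
R(g) = g/3
U(P) = 132 (U(P) = (27 + 37) + 68 = 64 + 68 = 132)
o = -2963903/96 (o = 2*((-10765 + 1/(101 + 91)) - 4672) = 2*((-10765 + 1/192) - 4672) = 2*(-2066879/192 - 4672) = 2*(-2963903/192) = -2963903/96 ≈ -30874.)
√(o + (-11791 + U(R(B(4))))) = √(-2963903/96 + (-11791 + 132)) = √(-2963903/96 - 11659) = √(-4083167/96) = I*√24499002/24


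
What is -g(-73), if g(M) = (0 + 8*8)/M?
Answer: 64/73 ≈ 0.87671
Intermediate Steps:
g(M) = 64/M (g(M) = (0 + 64)/M = 64/M)
-g(-73) = -64/(-73) = -64*(-1)/73 = -1*(-64/73) = 64/73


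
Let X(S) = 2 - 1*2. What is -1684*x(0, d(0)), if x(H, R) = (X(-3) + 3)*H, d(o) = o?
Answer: 0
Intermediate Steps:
X(S) = 0 (X(S) = 2 - 2 = 0)
x(H, R) = 3*H (x(H, R) = (0 + 3)*H = 3*H)
-1684*x(0, d(0)) = -5052*0 = -1684*0 = 0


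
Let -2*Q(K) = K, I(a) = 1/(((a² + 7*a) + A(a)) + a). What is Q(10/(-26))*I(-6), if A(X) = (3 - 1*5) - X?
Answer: -5/208 ≈ -0.024038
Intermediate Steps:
A(X) = -2 - X (A(X) = (3 - 5) - X = -2 - X)
I(a) = 1/(-2 + a² + 7*a) (I(a) = 1/(((a² + 7*a) + (-2 - a)) + a) = 1/((-2 + a² + 6*a) + a) = 1/(-2 + a² + 7*a))
Q(K) = -K/2
Q(10/(-26))*I(-6) = (-5/(-26))/(-2 + (-6)² + 7*(-6)) = (-5*(-1)/26)/(-2 + 36 - 42) = -½*(-5/13)/(-8) = (5/26)*(-⅛) = -5/208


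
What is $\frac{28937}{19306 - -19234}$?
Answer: $\frac{28937}{38540} \approx 0.75083$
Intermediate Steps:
$\frac{28937}{19306 - -19234} = \frac{28937}{19306 + 19234} = \frac{28937}{38540}$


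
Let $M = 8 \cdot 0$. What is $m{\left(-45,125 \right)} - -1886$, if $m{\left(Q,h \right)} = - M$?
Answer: $1886$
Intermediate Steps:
$M = 0$
$m{\left(Q,h \right)} = 0$ ($m{\left(Q,h \right)} = \left(-1\right) 0 = 0$)
$m{\left(-45,125 \right)} - -1886 = 0 - -1886 = 0 + 1886 = 1886$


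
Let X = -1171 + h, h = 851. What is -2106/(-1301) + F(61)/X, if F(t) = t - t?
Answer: 2106/1301 ≈ 1.6188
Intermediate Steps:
F(t) = 0
X = -320 (X = -1171 + 851 = -320)
-2106/(-1301) + F(61)/X = -2106/(-1301) + 0/(-320) = -2106*(-1/1301) + 0*(-1/320) = 2106/1301 + 0 = 2106/1301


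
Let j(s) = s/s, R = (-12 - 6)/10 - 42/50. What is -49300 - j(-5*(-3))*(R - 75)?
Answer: -1230559/25 ≈ -49222.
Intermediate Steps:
R = -66/25 (R = -18*⅒ - 42*1/50 = -9/5 - 21/25 = -66/25 ≈ -2.6400)
j(s) = 1
-49300 - j(-5*(-3))*(R - 75) = -49300 - (-66/25 - 75) = -49300 - (-1941)/25 = -49300 - 1*(-1941/25) = -49300 + 1941/25 = -1230559/25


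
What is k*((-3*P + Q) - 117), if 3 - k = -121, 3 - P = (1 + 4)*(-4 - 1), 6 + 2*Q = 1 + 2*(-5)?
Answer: -25854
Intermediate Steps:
Q = -15/2 (Q = -3 + (1 + 2*(-5))/2 = -3 + (1 - 10)/2 = -3 + (½)*(-9) = -3 - 9/2 = -15/2 ≈ -7.5000)
P = 28 (P = 3 - (1 + 4)*(-4 - 1) = 3 - 5*(-5) = 3 - 1*(-25) = 3 + 25 = 28)
k = 124 (k = 3 - 1*(-121) = 3 + 121 = 124)
k*((-3*P + Q) - 117) = 124*((-3*28 - 15/2) - 117) = 124*((-84 - 15/2) - 117) = 124*(-183/2 - 117) = 124*(-417/2) = -25854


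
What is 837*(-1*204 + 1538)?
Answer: 1116558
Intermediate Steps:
837*(-1*204 + 1538) = 837*(-204 + 1538) = 837*1334 = 1116558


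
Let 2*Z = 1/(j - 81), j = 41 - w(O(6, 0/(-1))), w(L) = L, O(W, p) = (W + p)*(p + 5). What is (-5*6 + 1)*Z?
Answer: 29/140 ≈ 0.20714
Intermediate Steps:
O(W, p) = (5 + p)*(W + p) (O(W, p) = (W + p)*(5 + p) = (5 + p)*(W + p))
j = 11 (j = 41 - ((0/(-1))² + 5*6 + 5*(0/(-1)) + 6*(0/(-1))) = 41 - ((0*(-1))² + 30 + 5*(0*(-1)) + 6*(0*(-1))) = 41 - (0² + 30 + 5*0 + 6*0) = 41 - (0 + 30 + 0 + 0) = 41 - 1*30 = 41 - 30 = 11)
Z = -1/140 (Z = 1/(2*(11 - 81)) = (½)/(-70) = (½)*(-1/70) = -1/140 ≈ -0.0071429)
(-5*6 + 1)*Z = (-5*6 + 1)*(-1/140) = (-30 + 1)*(-1/140) = -29*(-1/140) = 29/140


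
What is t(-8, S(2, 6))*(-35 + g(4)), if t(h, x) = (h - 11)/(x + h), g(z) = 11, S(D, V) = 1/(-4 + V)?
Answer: -304/5 ≈ -60.800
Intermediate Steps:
t(h, x) = (-11 + h)/(h + x)
t(-8, S(2, 6))*(-35 + g(4)) = ((-11 - 8)/(-8 + 1/(-4 + 6)))*(-35 + 11) = (-19/(-8 + 1/2))*(-24) = (-19/(-15/2))*(-24) = -2/15*(-19)*(-24) = (38/15)*(-24) = -304/5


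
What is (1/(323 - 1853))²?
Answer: 1/2340900 ≈ 4.2719e-7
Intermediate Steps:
(1/(323 - 1853))² = (1/(-1530))² = (-1/1530)² = 1/2340900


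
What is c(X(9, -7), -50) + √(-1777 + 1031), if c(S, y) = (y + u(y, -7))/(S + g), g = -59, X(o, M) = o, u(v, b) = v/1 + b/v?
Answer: 4993/2500 + I*√746 ≈ 1.9972 + 27.313*I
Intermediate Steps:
u(v, b) = v + b/v (u(v, b) = v*1 + b/v = v + b/v)
c(S, y) = (-7/y + 2*y)/(-59 + S) (c(S, y) = (y + (y - 7/y))/(S - 59) = (-7/y + 2*y)/(-59 + S))
c(X(9, -7), -50) + √(-1777 + 1031) = (-7 + 2*(-50)²)/((-50)*(-59 + 9)) + √(-1777 + 1031) = -1/50*(-7 + 2*2500)/(-50) + √(-746) = -1/50*(-1/50)*(-7 + 5000) + I*√746 = -1/50*(-1/50)*4993 + I*√746 = 4993/2500 + I*√746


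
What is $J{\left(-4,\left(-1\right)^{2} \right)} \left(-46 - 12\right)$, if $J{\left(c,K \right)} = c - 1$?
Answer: $290$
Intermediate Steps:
$J{\left(c,K \right)} = -1 + c$
$J{\left(-4,\left(-1\right)^{2} \right)} \left(-46 - 12\right) = \left(-1 - 4\right) \left(-46 - 12\right) = \left(-5\right) \left(-58\right) = 290$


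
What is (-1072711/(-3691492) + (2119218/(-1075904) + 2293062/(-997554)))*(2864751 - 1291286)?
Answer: -516619819473878121654995/82541171928344864 ≈ -6.2589e+6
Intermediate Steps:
(-1072711/(-3691492) + (2119218/(-1075904) + 2293062/(-997554)))*(2864751 - 1291286) = (-1072711*(-1/3691492) + (2119218*(-1/1075904) + 2293062*(-1/997554)))*1573465 = (1072711/3691492 + (-1059609/537952 - 382177/166259))*1573465 = (1072711/3691492 - 381762414235/89439361568)*1573465 = -328332577765554443/82541171928344864*1573465 = -516619819473878121654995/82541171928344864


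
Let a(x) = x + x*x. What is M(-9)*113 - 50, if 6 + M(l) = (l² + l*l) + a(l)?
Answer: 25714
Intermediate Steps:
a(x) = x + x²
M(l) = -6 + 2*l² + l*(1 + l) (M(l) = -6 + ((l² + l*l) + l*(1 + l)) = -6 + ((l² + l²) + l*(1 + l)) = -6 + (2*l² + l*(1 + l)) = -6 + 2*l² + l*(1 + l))
M(-9)*113 - 50 = (-6 - 9 + 3*(-9)²)*113 - 50 = (-6 - 9 + 3*81)*113 - 50 = (-6 - 9 + 243)*113 - 50 = 228*113 - 50 = 25764 - 50 = 25714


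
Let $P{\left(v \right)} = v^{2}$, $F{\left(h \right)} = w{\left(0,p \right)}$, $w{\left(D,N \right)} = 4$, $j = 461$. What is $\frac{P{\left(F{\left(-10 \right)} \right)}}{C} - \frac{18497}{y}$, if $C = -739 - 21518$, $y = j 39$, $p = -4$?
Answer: $- \frac{137325131}{133386201} \approx -1.0295$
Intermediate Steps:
$F{\left(h \right)} = 4$
$y = 17979$ ($y = 461 \cdot 39 = 17979$)
$C = -22257$ ($C = -739 - 21518 = -22257$)
$\frac{P{\left(F{\left(-10 \right)} \right)}}{C} - \frac{18497}{y} = \frac{4^{2}}{-22257} - \frac{18497}{17979} = 16 \left(- \frac{1}{22257}\right) - \frac{18497}{17979} = - \frac{16}{22257} - \frac{18497}{17979} = - \frac{137325131}{133386201}$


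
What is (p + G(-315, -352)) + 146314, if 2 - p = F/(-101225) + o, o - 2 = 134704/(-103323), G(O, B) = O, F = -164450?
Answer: 61079252144975/418354827 ≈ 1.4600e+5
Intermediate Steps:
o = 71942/103323 (o = 2 + 134704/(-103323) = 2 + 134704*(-1/103323) = 2 - 134704/103323 = 71942/103323 ≈ 0.69628)
p = -134242198/418354827 (p = 2 - (-164450/(-101225) + 71942/103323) = 2 - (-164450*(-1/101225) + 71942/103323) = 2 - (6578/4049 + 71942/103323) = 2 - 1*970951852/418354827 = 2 - 970951852/418354827 = -134242198/418354827 ≈ -0.32088)
(p + G(-315, -352)) + 146314 = (-134242198/418354827 - 315) + 146314 = -131916012703/418354827 + 146314 = 61079252144975/418354827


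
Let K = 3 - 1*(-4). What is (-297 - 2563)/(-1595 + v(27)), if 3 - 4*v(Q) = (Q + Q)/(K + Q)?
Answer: 48620/27109 ≈ 1.7935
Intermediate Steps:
K = 7 (K = 3 + 4 = 7)
v(Q) = ¾ - Q/(2*(7 + Q)) (v(Q) = ¾ - (Q + Q)/(4*(7 + Q)) = ¾ - 2*Q/(4*(7 + Q)) = ¾ - Q/(2*(7 + Q)))
(-297 - 2563)/(-1595 + v(27)) = (-297 - 2563)/(-1595 + (21 + 27)/(4*(7 + 27))) = -2860/(-1595 + (¼)*48/34) = -2860/(-1595 + (¼)*(1/34)*48) = -2860/(-1595 + 6/17) = -2860/(-27109/17) = -2860*(-17/27109) = 48620/27109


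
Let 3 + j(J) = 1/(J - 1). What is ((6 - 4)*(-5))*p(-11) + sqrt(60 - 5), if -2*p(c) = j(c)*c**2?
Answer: -22385/12 + sqrt(55) ≈ -1858.0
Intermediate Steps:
j(J) = -3 + 1/(-1 + J) (j(J) = -3 + 1/(J - 1) = -3 + 1/(-1 + J))
p(c) = -c**2*(4 - 3*c)/(2*(-1 + c)) (p(c) = -(4 - 3*c)/(-1 + c)*c**2/2 = -c**2*(4 - 3*c)/(2*(-1 + c)))
((6 - 4)*(-5))*p(-11) + sqrt(60 - 5) = ((6 - 4)*(-5))*((1/2)*(-11)**2*(-4 + 3*(-11))/(-1 - 11)) + sqrt(60 - 5) = (2*(-5))*((1/2)*121*(-4 - 33)/(-12)) + sqrt(55) = -5*121*(-1)*(-37)/12 + sqrt(55) = -10*4477/24 + sqrt(55) = -22385/12 + sqrt(55)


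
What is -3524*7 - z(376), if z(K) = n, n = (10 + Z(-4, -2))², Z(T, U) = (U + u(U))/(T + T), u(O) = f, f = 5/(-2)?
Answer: -6343569/256 ≈ -24780.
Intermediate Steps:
f = -5/2 (f = 5*(-½) = -5/2 ≈ -2.5000)
u(O) = -5/2
Z(T, U) = (-5/2 + U)/(2*T) (Z(T, U) = (U - 5/2)/(T + T) = (-5/2 + U)/((2*T)) = (-5/2 + U)*(1/(2*T)) = (-5/2 + U)/(2*T))
n = 28561/256 (n = (10 + (¼)*(-5 + 2*(-2))/(-4))² = (10 + (¼)*(-¼)*(-5 - 4))² = (10 + (¼)*(-¼)*(-9))² = (10 + 9/16)² = (169/16)² = 28561/256 ≈ 111.57)
z(K) = 28561/256
-3524*7 - z(376) = -3524*7 - 1*28561/256 = -24668 - 28561/256 = -6343569/256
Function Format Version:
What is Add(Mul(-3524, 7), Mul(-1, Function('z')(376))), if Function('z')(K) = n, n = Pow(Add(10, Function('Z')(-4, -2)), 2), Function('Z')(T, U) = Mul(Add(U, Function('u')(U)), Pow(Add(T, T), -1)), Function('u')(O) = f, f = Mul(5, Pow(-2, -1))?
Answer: Rational(-6343569, 256) ≈ -24780.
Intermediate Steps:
f = Rational(-5, 2) (f = Mul(5, Rational(-1, 2)) = Rational(-5, 2) ≈ -2.5000)
Function('u')(O) = Rational(-5, 2)
Function('Z')(T, U) = Mul(Rational(1, 2), Pow(T, -1), Add(Rational(-5, 2), U)) (Function('Z')(T, U) = Mul(Add(U, Rational(-5, 2)), Pow(Add(T, T), -1)) = Mul(Add(Rational(-5, 2), U), Pow(Mul(2, T), -1)) = Mul(Add(Rational(-5, 2), U), Mul(Rational(1, 2), Pow(T, -1))) = Mul(Rational(1, 2), Pow(T, -1), Add(Rational(-5, 2), U)))
n = Rational(28561, 256) (n = Pow(Add(10, Mul(Rational(1, 4), Pow(-4, -1), Add(-5, Mul(2, -2)))), 2) = Pow(Add(10, Mul(Rational(1, 4), Rational(-1, 4), Add(-5, -4))), 2) = Pow(Add(10, Mul(Rational(1, 4), Rational(-1, 4), -9)), 2) = Pow(Add(10, Rational(9, 16)), 2) = Pow(Rational(169, 16), 2) = Rational(28561, 256) ≈ 111.57)
Function('z')(K) = Rational(28561, 256)
Add(Mul(-3524, 7), Mul(-1, Function('z')(376))) = Add(Mul(-3524, 7), Mul(-1, Rational(28561, 256))) = Add(-24668, Rational(-28561, 256)) = Rational(-6343569, 256)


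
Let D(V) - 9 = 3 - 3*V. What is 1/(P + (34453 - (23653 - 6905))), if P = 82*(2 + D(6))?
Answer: 1/17377 ≈ 5.7547e-5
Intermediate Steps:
D(V) = 12 - 3*V (D(V) = 9 + (3 - 3*V) = 12 - 3*V)
P = -328 (P = 82*(2 + (12 - 3*6)) = 82*(2 + (12 - 18)) = 82*(2 - 6) = 82*(-4) = -328)
1/(P + (34453 - (23653 - 6905))) = 1/(-328 + (34453 - (23653 - 6905))) = 1/(-328 + (34453 - 1*16748)) = 1/(-328 + (34453 - 16748)) = 1/(-328 + 17705) = 1/17377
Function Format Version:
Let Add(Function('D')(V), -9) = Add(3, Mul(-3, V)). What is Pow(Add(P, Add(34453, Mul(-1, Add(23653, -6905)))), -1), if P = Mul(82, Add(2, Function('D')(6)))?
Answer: Rational(1, 17377) ≈ 5.7547e-5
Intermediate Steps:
Function('D')(V) = Add(12, Mul(-3, V)) (Function('D')(V) = Add(9, Add(3, Mul(-3, V))) = Add(12, Mul(-3, V)))
P = -328 (P = Mul(82, Add(2, Add(12, Mul(-3, 6)))) = Mul(82, Add(2, Add(12, -18))) = Mul(82, Add(2, -6)) = Mul(82, -4) = -328)
Pow(Add(P, Add(34453, Mul(-1, Add(23653, -6905)))), -1) = Pow(Add(-328, Add(34453, Mul(-1, Add(23653, -6905)))), -1) = Pow(Add(-328, Add(34453, Mul(-1, 16748))), -1) = Pow(Add(-328, Add(34453, -16748)), -1) = Pow(Add(-328, 17705), -1) = Pow(17377, -1) = Rational(1, 17377)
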